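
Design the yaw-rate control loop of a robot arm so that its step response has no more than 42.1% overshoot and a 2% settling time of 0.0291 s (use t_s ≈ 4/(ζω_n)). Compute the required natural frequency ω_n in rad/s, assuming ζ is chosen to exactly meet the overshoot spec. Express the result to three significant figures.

ω_n ≈ 518 rad/s

ζ = −ln(OS)/√(π² + (ln OS)²). With OS = 0.421, ln OS = −0.8651 and ζ = 0.8651/3.259 = 0.265.
Then ω_n = 4/(ζ t_s) = 4/(0.265 × 0.0291) = 518 rad/s.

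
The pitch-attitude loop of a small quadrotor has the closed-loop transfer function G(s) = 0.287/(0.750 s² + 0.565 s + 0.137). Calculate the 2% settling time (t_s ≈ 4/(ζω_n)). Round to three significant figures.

Dividing through by 0.750: denominator becomes s² + 0.7533 s + 0.1827.
So ω_n = √0.1827 = 0.427 rad/s and ζ = 0.7533/(2·0.427) = 0.881.
t_s ≈ 4/(ζω_n) = 10.6 s.

t_s ≈ 10.6 s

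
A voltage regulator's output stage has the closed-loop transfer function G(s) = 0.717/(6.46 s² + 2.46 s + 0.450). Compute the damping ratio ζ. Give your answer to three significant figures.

ζ ≈ 0.721

Dividing through by 6.46: denominator becomes s² + 0.3808 s + 0.06966.
So ω_n = √0.06966 = 0.264 rad/s and ζ = 0.3808/(2·0.264) = 0.721.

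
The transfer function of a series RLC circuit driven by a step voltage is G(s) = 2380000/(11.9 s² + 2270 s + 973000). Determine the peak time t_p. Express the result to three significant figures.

t_p ≈ 0.0117 s

Dividing through by 11.9: denominator becomes s² + 190.8 s + 81760.
So ω_n = √81760 = 286 rad/s and ζ = 190.8/(2·286) = 0.334.
ω_d = 286·√(1 − 0.334²) = 270 rad/s. t_p = π/ω_d = 0.0117 s.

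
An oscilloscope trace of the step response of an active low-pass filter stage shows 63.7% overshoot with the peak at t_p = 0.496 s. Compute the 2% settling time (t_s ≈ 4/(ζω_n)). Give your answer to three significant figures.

t_s ≈ 4.40 s

ζ from %OS: ζ = |ln 0.637|/√(π²+ln²0.637) = 0.142.
t_p = π/ω_d ⇒ ω_d = 6.33 rad/s; then ω_n = ω_d/√(1−ζ²) = 6.40 rad/s.
t_s ≈ 4/(ζω_n) = 4/(0.142·6.40) = 4.40 s.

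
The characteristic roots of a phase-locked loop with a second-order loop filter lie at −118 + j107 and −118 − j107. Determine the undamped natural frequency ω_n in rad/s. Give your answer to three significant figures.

With σ = 118, ω_d = 107: ω_n = √(σ²+ω_d²) = 159 rad/s, ζ = σ/ω_n = 0.741.

ω_n ≈ 159 rad/s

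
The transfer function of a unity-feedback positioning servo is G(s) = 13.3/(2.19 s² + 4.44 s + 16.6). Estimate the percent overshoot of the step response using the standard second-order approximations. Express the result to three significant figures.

Dividing through by 2.19: denominator becomes s² + 2.027 s + 7.580.
So ω_n = √7.580 = 2.75 rad/s and ζ = 2.027/(2·2.75) = 0.368.
%OS = 100 e^{−πζ/√(1−ζ²)} with ζ = 0.368 gives 28.8%.

%OS ≈ 28.8%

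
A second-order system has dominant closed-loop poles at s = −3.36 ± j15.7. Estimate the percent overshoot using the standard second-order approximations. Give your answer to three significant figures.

With σ = 3.36, ω_d = 15.7: ω_n = √(σ²+ω_d²) = 16.1 rad/s, ζ = σ/ω_n = 0.209.
Overshoot: exp(−π·0.209/√(1−0.209²)) = 0.511, i.e. 51.1%.

%OS ≈ 51.1%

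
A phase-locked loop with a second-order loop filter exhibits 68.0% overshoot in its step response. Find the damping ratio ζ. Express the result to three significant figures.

Inverting the overshoot relation: ζ = |ln 0.680|/√(π² + ln²0.680) = 0.122.

ζ ≈ 0.122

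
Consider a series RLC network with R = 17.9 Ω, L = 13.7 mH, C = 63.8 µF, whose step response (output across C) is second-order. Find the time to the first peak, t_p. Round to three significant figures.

For a series RLC circuit (capacitor voltage as output), ω_n = 1/√(LC) = 1/√(13.7 mH · 63.8 µF) = 1070 rad/s.
ζ = (R/2)·√(C/L) = (17.9/2)·√(63.8 µF/13.7 mH) = 0.611.
The damped frequency ω_d = ω_n√(1−ζ²) = 847 rad/s. t_p = π/ω_d = 0.00371 s.

t_p ≈ 0.00371 s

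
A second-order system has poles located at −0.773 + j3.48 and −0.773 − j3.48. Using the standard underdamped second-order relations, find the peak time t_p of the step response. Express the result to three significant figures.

t_p ≈ 0.903 s

t_p = π/ω_d with ω_d = 3.48 (the imaginary part), so t_p = 0.903 s.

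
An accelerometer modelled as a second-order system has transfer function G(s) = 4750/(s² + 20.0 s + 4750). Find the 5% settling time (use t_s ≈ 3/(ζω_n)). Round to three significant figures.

t_s ≈ 0.300 s

ω_n = √4750 = 68.9 rad/s; ζ = 20.0/(2·68.9) = 0.145.
t_s ≈ 3/(ζω_n) = 3/(0.145·68.9) = 0.300 s.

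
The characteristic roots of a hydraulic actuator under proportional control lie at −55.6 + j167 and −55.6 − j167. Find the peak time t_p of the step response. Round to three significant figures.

t_p ≈ 0.0188 s

t_p = π/ω_d with ω_d = 167 (the imaginary part), so t_p = 0.0188 s.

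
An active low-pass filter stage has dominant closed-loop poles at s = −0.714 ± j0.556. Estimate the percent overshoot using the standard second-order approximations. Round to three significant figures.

With σ = 0.714, ω_d = 0.556: ω_n = √(σ²+ω_d²) = 0.905 rad/s, ζ = σ/ω_n = 0.789.
%OS = 100·exp(−πζ/√(1−ζ²)) = 1.77%.

%OS ≈ 1.77%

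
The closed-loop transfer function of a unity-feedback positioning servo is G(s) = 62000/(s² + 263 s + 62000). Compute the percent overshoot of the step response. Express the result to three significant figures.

Comparing the denominator to s² + 2ζω_n s + ω_n²: ω_n = √62000 = 249 rad/s, and 2ζω_n = 263 so ζ = 263/(2·249) = 0.528.
%OS = 100 e^{−πζ/√(1−ζ²)} with ζ = 0.528 gives 14.2%.

%OS ≈ 14.2%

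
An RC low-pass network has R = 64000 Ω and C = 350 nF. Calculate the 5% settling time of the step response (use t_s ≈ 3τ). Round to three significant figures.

t_s ≈ 0.0672 s

τ = RC = 64000 × 350 nF = 0.0224 s.
t_s ≈ 3τ = 0.0672 s.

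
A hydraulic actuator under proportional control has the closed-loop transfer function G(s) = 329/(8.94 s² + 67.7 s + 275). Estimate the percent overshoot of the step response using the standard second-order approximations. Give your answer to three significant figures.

Dividing through by 8.94: denominator becomes s² + 7.573 s + 30.76.
So ω_n = √30.76 = 5.55 rad/s and ζ = 7.573/(2·5.55) = 0.683.
%OS = 100·exp(−πζ/√(1−ζ²)) = 5.31%.

%OS ≈ 5.31%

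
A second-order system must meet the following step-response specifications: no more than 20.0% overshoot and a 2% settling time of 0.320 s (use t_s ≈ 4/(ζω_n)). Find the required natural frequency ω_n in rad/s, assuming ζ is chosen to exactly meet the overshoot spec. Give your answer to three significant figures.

ω_n ≈ 27.4 rad/s

From %OS = 100·exp(−πζ/√(1−ζ²)), invert to get ζ = −ln(OS)/√(π² + ln²(OS)) with OS = 0.200.
−ln 0.200 = 1.609, so ζ = 1.609/√(π² + 2.590) = 0.456.
Then ω_n = 4/(ζ t_s) = 4/(0.456 × 0.320) = 27.4 rad/s.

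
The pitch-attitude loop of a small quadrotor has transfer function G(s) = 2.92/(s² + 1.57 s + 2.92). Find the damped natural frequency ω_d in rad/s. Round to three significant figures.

ω_n = √2.92 = 1.71 rad/s; ζ = 1.57/(2·1.71) = 0.459.
ω_d = 1.71·√(1 − 0.459²) = 1.52 rad/s.

ω_d ≈ 1.52 rad/s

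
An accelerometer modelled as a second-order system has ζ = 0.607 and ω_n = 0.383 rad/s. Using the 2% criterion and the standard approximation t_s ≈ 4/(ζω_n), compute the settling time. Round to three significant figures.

t_s ≈ 4/(ζω_n) = 4/(0.607 × 0.383) = 17.2 s.

t_s ≈ 17.2 s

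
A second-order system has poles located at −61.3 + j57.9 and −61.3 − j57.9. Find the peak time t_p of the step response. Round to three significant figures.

t_p ≈ 0.0543 s

t_p = π/ω_d with ω_d = 57.9 (the imaginary part), so t_p = 0.0543 s.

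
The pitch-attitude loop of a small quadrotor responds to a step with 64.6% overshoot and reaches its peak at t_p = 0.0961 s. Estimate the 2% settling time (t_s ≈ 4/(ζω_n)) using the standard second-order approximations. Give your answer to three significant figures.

t_s ≈ 0.880 s

The overshoot fixes ζ = −ln(OS)/√(π²+ln²(OS)) = 0.138.
t_p = π/ω_d ⇒ ω_d = 32.7 rad/s; then ω_n = ω_d/√(1−ζ²) = 33.0 rad/s.
t_s ≈ 4/(ζω_n) = 4/(0.138·33.0) = 0.880 s.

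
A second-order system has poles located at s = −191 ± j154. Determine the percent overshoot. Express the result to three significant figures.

With σ = 191, ω_d = 154: ω_n = √(σ²+ω_d²) = 245 rad/s, ζ = σ/ω_n = 0.778.
%OS = 100 e^{−πζ/√(1−ζ²)} with ζ = 0.778 gives 2.03%.

%OS ≈ 2.03%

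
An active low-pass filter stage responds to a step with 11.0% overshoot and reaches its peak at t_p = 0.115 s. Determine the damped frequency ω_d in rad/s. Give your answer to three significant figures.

ω_d ≈ 27.3 rad/s

t_p = π/ω_d, so ω_d = π/0.115 = 27.3 rad/s.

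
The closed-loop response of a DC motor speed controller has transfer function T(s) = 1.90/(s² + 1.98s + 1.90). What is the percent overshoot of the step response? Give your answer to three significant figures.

ω_n = √1.90 = 1.38 rad/s; ζ = 1.98/(2·1.38) = 0.718.
%OS = 100 e^{−πζ/√(1−ζ²)} with ζ = 0.718 gives 3.91%.

%OS ≈ 3.91%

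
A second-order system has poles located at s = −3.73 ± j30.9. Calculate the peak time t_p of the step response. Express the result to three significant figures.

t_p ≈ 0.102 s

t_p = π/ω_d with ω_d = 30.9 (the imaginary part), so t_p = 0.102 s.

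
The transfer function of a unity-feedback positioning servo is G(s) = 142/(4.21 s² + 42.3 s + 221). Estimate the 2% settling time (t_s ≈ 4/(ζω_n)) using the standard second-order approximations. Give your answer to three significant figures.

Dividing through by 4.21: denominator becomes s² + 10.05 s + 52.49.
So ω_n = √52.49 = 7.25 rad/s and ζ = 10.05/(2·7.25) = 0.693.
t_s ≈ 4/(ζω_n) = 0.796 s.

t_s ≈ 0.796 s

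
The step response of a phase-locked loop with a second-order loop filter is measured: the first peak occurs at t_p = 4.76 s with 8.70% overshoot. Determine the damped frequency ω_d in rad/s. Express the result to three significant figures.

t_p = π/ω_d, so ω_d = π/4.76 = 0.660 rad/s.

ω_d ≈ 0.660 rad/s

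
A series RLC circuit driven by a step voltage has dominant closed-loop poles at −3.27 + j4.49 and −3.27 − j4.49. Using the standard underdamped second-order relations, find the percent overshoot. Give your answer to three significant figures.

|pole| = ω_n = √(3.27² + 4.49²) = 5.55 rad/s; ζ = cos θ = σ/ω_n = 0.589.
%OS = 100·exp(−πζ/√(1−ζ²)) = 10.1%.

%OS ≈ 10.1%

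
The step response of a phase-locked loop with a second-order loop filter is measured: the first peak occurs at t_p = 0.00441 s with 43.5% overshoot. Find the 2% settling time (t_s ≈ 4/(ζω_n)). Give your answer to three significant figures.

The overshoot fixes ζ = −ln(OS)/√(π²+ln²(OS)) = 0.256.
t_p = π/ω_d ⇒ ω_d = 712 rad/s; then ω_n = ω_d/√(1−ζ²) = 737 rad/s.
t_s ≈ 4/(ζω_n) = 4/(0.256·737) = 0.0212 s.

t_s ≈ 0.0212 s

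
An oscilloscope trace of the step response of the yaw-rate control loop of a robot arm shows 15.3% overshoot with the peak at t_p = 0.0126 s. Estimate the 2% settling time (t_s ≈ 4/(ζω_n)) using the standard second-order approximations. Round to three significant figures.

ζ from %OS: ζ = |ln 0.153|/√(π²+ln²0.153) = 0.513.
t_p = π/ω_d ⇒ ω_d = 249 rad/s; then ω_n = ω_d/√(1−ζ²) = 290 rad/s.
t_s ≈ 4/(ζω_n) = 4/(0.513·290) = 0.0268 s.

t_s ≈ 0.0268 s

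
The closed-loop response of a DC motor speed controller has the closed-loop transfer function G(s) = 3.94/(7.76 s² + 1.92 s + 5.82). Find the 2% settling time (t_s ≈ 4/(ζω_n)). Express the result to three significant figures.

t_s ≈ 32.3 s

Dividing through by 7.76: denominator becomes s² + 0.2474 s + 0.7500.
So ω_n = √0.7500 = 0.866 rad/s and ζ = 0.2474/(2·0.866) = 0.143.
t_s ≈ 4/(ζω_n) = 32.3 s.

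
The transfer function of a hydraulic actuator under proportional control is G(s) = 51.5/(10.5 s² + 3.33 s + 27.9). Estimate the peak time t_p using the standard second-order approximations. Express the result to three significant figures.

t_p ≈ 1.94 s

Dividing through by 10.5: denominator becomes s² + 0.3171 s + 2.657.
So ω_n = √2.657 = 1.63 rad/s and ζ = 0.3171/(2·1.63) = 0.0973.
ω_d = ω_n√(1−ζ²) = 1.62 rad/s. t_p = π/ω_d = 1.94 s.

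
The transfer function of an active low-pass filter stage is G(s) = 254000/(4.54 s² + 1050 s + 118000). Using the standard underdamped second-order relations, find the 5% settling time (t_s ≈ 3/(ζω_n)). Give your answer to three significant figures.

t_s ≈ 0.0259 s

Dividing through by 4.54: denominator becomes s² + 231.3 s + 25990.
So ω_n = √25990 = 161 rad/s and ζ = 231.3/(2·161) = 0.717.
t_s ≈ 3/(ζω_n) = 0.0259 s.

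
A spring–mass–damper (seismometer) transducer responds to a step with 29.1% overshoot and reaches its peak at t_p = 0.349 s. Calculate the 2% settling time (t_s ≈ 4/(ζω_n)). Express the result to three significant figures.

From the overshoot, ζ = −ln(OS)/√(π²+ln²(OS)) = 0.366.
From t_p = π/ω_d, ω_d = π/0.349 = 9.00 rad/s, so ω_n = ω_d/√(1−ζ²) = 9.67 rad/s.
t_s ≈ 4/(ζω_n) = 4/(0.366·9.67) = 1.13 s.

t_s ≈ 1.13 s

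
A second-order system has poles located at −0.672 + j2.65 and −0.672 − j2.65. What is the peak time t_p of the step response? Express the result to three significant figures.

t_p ≈ 1.19 s

t_p = π/ω_d with ω_d = 2.65 (the imaginary part), so t_p = 1.19 s.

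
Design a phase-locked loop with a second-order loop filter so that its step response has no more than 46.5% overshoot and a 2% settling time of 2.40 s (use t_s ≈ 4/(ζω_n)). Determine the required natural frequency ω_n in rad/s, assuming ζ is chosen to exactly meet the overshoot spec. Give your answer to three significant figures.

Inverting the overshoot relation: ζ = |ln 0.465|/√(π² + ln²0.465) = 0.237.
From t_s ≈ 4/(ζω_n): ω_n = 4/(ζ·t_s) = 4/(0.237·2.40) = 7.04 rad/s.

ω_n ≈ 7.04 rad/s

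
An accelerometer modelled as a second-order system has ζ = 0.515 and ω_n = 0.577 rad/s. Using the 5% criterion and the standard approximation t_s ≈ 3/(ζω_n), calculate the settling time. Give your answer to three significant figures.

t_s ≈ 10.1 s

t_s ≈ 3/(ζω_n) = 3/(0.515 × 0.577) = 10.1 s.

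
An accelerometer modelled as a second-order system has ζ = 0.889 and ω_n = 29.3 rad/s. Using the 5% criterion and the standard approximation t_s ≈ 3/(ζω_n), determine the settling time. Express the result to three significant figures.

t_s ≈ 3/(ζω_n) = 3/(0.889 × 29.3) = 0.115 s.

t_s ≈ 0.115 s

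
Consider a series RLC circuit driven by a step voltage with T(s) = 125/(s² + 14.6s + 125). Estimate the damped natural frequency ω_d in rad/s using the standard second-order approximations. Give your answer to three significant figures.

ω_d ≈ 8.47 rad/s

ω_n = √125 = 11.2 rad/s; ζ = 14.6/(2·11.2) = 0.653.
The damped frequency ω_d = ω_n√(1−ζ²) = 8.47 rad/s.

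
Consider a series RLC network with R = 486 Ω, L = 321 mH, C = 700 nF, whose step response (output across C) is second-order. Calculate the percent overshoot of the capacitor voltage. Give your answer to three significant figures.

For a series RLC circuit (capacitor voltage as output), ω_n = 1/√(LC) = 1/√(321 mH · 700 nF) = 2110 rad/s.
ζ = (R/2)·√(C/L) = (486/2)·√(700 nF/321 mH) = 0.359.
Overshoot: exp(−π·0.359/√(1−0.359²)) = 0.299, i.e. 29.9%.

%OS ≈ 29.9%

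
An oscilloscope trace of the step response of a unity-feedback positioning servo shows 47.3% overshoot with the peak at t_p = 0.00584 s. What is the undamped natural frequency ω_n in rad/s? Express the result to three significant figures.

From the overshoot, ζ = −ln(OS)/√(π²+ln²(OS)) = 0.232.
From t_p = π/ω_d, ω_d = π/0.00584 = 538 rad/s, so ω_n = ω_d/√(1−ζ²) = 553 rad/s.

ω_n ≈ 553 rad/s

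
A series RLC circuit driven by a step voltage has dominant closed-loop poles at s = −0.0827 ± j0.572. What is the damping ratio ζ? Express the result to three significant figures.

ζ ≈ 0.143

With σ = 0.0827, ω_d = 0.572: ω_n = √(σ²+ω_d²) = 0.578 rad/s, ζ = σ/ω_n = 0.143.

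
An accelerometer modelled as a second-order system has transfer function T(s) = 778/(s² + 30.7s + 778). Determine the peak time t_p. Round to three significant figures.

Matching coefficients with s² + 2ζω_n s + ω_n² gives ω_n² = 778 ⇒ ω_n = 27.9 rad/s, and ζ = 30.7/(2ω_n) = 0.550.
ω_d = 27.9·√(1 − 0.550²) = 23.3 rad/s. Then t_p = π/ω_d = 0.135 s.

t_p ≈ 0.135 s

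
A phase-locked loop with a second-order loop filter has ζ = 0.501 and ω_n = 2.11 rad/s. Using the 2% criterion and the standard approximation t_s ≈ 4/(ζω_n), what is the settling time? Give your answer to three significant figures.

t_s ≈ 3.78 s

t_s ≈ 4/(ζω_n) = 4/(0.501 × 2.11) = 3.78 s.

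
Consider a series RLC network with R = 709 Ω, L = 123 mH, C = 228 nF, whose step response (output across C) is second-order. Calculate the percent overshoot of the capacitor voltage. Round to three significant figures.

%OS ≈ 17.7%

For a series RLC circuit (capacitor voltage as output), ω_n = 1/√(LC) = 1/√(123 mH · 228 nF) = 5970 rad/s.
ζ = (R/2)·√(C/L) = (709/2)·√(228 nF/123 mH) = 0.483.
%OS = 100·exp(−πζ/√(1−ζ²)) = 17.7%.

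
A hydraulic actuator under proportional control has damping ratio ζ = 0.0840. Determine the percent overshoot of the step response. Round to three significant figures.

%OS ≈ 76.7%

For an underdamped second-order system, %OS = 100·exp(−πζ/√(1−ζ²)).
πζ/√(1−ζ²) = π·0.0840/√(1−0.00706) = 0.2648, so %OS = 100·e^(−0.2648) = 76.7%.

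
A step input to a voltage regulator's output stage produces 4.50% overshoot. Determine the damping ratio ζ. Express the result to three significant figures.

From %OS = 100·exp(−πζ/√(1−ζ²)), invert to get ζ = −ln(OS)/√(π² + ln²(OS)) with OS = 0.0450.
−ln 0.0450 = 3.101, so ζ = 3.101/√(π² + 9.617) = 0.703.

ζ ≈ 0.703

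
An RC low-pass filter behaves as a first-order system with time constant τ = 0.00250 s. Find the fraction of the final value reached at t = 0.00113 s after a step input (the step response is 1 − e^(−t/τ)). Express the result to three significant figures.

y(t)/y_∞ = 1 − e^(−t/τ) = 1 − e^(−0.00113/0.00250) = 1 − e^(−0.452) = 0.364.

y/y_∞ ≈ 0.364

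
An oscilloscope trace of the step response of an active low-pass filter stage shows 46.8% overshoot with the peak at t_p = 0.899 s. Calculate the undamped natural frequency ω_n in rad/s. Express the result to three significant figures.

ω_n ≈ 3.60 rad/s

ζ from %OS: ζ = |ln 0.468|/√(π²+ln²0.468) = 0.235.
t_p = π/ω_d ⇒ ω_d = 3.49 rad/s; then ω_n = ω_d/√(1−ζ²) = 3.60 rad/s.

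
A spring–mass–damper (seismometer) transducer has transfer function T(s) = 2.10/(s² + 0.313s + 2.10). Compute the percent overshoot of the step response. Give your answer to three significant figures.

ω_n = √2.10 = 1.45 rad/s; ζ = 0.313/(2·1.45) = 0.108.
Overshoot: exp(−π·0.108/√(1−0.108²)) = 0.711, i.e. 71.1%.

%OS ≈ 71.1%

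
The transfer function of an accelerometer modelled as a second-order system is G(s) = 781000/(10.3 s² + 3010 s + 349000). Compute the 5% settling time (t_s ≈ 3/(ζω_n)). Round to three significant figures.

Dividing through by 10.3: denominator becomes s² + 292.2 s + 33880.
So ω_n = √33880 = 184 rad/s and ζ = 292.2/(2·184) = 0.794.
t_s ≈ 3/(ζω_n) = 0.0205 s.

t_s ≈ 0.0205 s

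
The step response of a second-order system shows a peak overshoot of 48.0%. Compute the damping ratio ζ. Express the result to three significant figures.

ζ = −ln(OS)/√(π² + (ln OS)²). With OS = 0.480, ln OS = −0.7340 and ζ = 0.7340/3.226 = 0.228.

ζ ≈ 0.228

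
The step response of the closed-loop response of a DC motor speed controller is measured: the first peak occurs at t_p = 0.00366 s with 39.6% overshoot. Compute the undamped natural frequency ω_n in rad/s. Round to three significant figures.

The overshoot fixes ζ = −ln(OS)/√(π²+ln²(OS)) = 0.283.
From t_p = π/ω_d, ω_d = π/0.00366 = 858 rad/s, so ω_n = ω_d/√(1−ζ²) = 895 rad/s.

ω_n ≈ 895 rad/s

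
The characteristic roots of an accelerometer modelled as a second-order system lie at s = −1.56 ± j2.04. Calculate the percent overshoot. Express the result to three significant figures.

%OS ≈ 9.05%

With σ = 1.56, ω_d = 2.04: ω_n = √(σ²+ω_d²) = 2.57 rad/s, ζ = σ/ω_n = 0.607.
%OS = 100·exp(−πζ/√(1−ζ²)) = 9.05%.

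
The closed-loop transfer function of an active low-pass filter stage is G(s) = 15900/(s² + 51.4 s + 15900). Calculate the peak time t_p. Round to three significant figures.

Matching coefficients with s² + 2ζω_n s + ω_n² gives ω_n² = 15900 ⇒ ω_n = 126 rad/s, and ζ = 51.4/(2ω_n) = 0.204.
ω_d = ω_n√(1−ζ²) = 123 rad/s. Then t_p = π/ω_d = 0.0254 s.

t_p ≈ 0.0254 s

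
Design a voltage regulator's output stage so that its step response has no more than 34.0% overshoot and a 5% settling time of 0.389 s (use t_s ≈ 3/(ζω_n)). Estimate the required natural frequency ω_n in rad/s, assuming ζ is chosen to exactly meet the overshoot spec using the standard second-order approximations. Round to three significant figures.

Inverting the overshoot relation: ζ = |ln 0.340|/√(π² + ln²0.340) = 0.325.
From t_s ≈ 3/(ζω_n): ω_n = 3/(ζ·t_s) = 3/(0.325·0.389) = 23.7 rad/s.

ω_n ≈ 23.7 rad/s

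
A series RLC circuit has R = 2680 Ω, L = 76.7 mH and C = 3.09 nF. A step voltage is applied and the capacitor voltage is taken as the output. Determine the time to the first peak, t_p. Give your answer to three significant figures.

For a series RLC circuit (capacitor voltage as output), ω_n = 1/√(LC) = 1/√(76.7 mH · 3.09 nF) = 65000 rad/s.
ζ = (R/2)·√(C/L) = (2680/2)·√(3.09 nF/76.7 mH) = 0.269.
ω_d = ω_n√(1−ζ²) = 62600 rad/s. t_p = π/ω_d = 0.0000502 s.

t_p ≈ 0.0000502 s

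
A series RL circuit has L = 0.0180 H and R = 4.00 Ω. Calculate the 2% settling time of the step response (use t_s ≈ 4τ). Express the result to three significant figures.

t_s ≈ 0.0180 s

τ = L/R = 0.0180/4.00 = 0.00450 s.
t_s ≈ 4τ = 0.0180 s.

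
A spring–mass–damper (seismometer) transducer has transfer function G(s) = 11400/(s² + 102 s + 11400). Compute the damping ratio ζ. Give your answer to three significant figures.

ω_n = √11400 = 107 rad/s; ζ = 102/(2·107) = 0.478.

ζ ≈ 0.478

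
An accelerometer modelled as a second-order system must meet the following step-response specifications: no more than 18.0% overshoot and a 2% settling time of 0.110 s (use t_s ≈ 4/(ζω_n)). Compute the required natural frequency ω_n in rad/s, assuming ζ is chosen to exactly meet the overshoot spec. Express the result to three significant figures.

Inverting the overshoot relation: ζ = |ln 0.180|/√(π² + ln²0.180) = 0.479.
Then ω_n = 4/(ζ t_s) = 4/(0.479 × 0.110) = 75.9 rad/s.

ω_n ≈ 75.9 rad/s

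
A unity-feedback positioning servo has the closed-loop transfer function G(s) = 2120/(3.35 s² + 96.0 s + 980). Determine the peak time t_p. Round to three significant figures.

t_p ≈ 0.336 s

Dividing through by 3.35: denominator becomes s² + 28.66 s + 292.5.
So ω_n = √292.5 = 17.1 rad/s and ζ = 28.66/(2·17.1) = 0.838.
ω_d = ω_n√(1−ζ²) = 9.34 rad/s. t_p = π/ω_d = 0.336 s.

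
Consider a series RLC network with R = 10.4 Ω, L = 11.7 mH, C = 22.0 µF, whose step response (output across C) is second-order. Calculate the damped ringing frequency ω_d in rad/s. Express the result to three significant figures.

For a series RLC circuit (capacitor voltage as output), ω_n = 1/√(LC) = 1/√(11.7 mH · 22.0 µF) = 1970 rad/s.
ζ = (R/2)·√(C/L) = (10.4/2)·√(22.0 µF/11.7 mH) = 0.225.
ω_d = ω_n√(1−ζ²) = 1920 rad/s.

ω_d ≈ 1920 rad/s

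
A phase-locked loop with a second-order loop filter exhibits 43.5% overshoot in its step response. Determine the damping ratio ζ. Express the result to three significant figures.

ζ ≈ 0.256

ζ = −ln(OS)/√(π² + (ln OS)²). With OS = 0.435, ln OS = −0.8324 and ζ = 0.8324/3.250 = 0.256.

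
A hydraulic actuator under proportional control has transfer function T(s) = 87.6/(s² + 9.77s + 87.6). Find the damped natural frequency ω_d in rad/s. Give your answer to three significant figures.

ω_d ≈ 7.98 rad/s

Matching coefficients with s² + 2ζω_n s + ω_n² gives ω_n² = 87.6 ⇒ ω_n = 9.36 rad/s, and ζ = 9.77/(2ω_n) = 0.522.
The damped frequency ω_d = ω_n√(1−ζ²) = 7.98 rad/s.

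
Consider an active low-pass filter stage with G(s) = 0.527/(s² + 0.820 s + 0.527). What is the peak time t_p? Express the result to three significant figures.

Matching coefficients with s² + 2ζω_n s + ω_n² gives ω_n² = 0.527 ⇒ ω_n = 0.726 rad/s, and ζ = 0.820/(2ω_n) = 0.565.
The damped frequency ω_d = ω_n√(1−ζ²) = 0.599 rad/s. Then t_p = π/ω_d = 5.24 s.

t_p ≈ 5.24 s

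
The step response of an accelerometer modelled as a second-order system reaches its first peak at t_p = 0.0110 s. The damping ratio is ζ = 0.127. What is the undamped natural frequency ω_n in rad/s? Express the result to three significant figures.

ω_n ≈ 288 rad/s

Peak time t_p = π/ω_d, so ω_d = π/t_p = π/0.0110 = 286 rad/s.
ω_n = ω_d/√(1−ζ²) = 286/√0.984 = 288 rad/s.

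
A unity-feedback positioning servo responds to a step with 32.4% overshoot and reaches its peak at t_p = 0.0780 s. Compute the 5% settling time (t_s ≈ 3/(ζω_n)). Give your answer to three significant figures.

t_s ≈ 0.208 s

From the overshoot, ζ = −ln(OS)/√(π²+ln²(OS)) = 0.338.
From t_p = π/ω_d, ω_d = π/0.0780 = 40.3 rad/s, so ω_n = ω_d/√(1−ζ²) = 42.8 rad/s.
t_s ≈ 3/(ζω_n) = 3/(0.338·42.8) = 0.208 s.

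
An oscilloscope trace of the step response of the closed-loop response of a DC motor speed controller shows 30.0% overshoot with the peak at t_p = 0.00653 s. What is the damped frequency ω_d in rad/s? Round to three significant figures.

t_p = π/ω_d, so ω_d = π/0.00653 = 481 rad/s.

ω_d ≈ 481 rad/s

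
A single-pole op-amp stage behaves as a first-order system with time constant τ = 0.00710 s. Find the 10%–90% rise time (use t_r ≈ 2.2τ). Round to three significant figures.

t_r ≈ 2.2τ = 0.0156 s.

t_r ≈ 0.0156 s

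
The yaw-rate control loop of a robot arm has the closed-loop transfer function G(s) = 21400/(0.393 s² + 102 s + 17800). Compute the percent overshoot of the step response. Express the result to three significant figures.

%OS ≈ 8.92%

Dividing through by 0.393: denominator becomes s² + 259.5 s + 45290.
So ω_n = √45290 = 213 rad/s and ζ = 259.5/(2·213) = 0.610.
%OS = 100·exp(−πζ/√(1−ζ²)) = 8.92%.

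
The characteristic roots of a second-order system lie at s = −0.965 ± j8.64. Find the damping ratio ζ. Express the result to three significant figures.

The poles are at −σ ± jω_d with σ = 0.965 and ω_d = 8.64, so ω_n = √(σ²+ω_d²) = 8.69 rad/s and ζ = σ/ω_n = 0.111.

ζ ≈ 0.111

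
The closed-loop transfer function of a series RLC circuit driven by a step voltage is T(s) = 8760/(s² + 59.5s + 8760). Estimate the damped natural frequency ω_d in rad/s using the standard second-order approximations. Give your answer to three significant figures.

Comparing the denominator to s² + 2ζω_n s + ω_n²: ω_n = √8760 = 93.6 rad/s, and 2ζω_n = 59.5 so ζ = 59.5/(2·93.6) = 0.318.
ω_d = ω_n√(1−ζ²) = 88.7 rad/s.

ω_d ≈ 88.7 rad/s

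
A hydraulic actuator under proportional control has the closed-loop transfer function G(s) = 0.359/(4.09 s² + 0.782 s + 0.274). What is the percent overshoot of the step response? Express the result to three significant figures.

Dividing through by 4.09: denominator becomes s² + 0.1912 s + 0.06699.
So ω_n = √0.06699 = 0.259 rad/s and ζ = 0.1912/(2·0.259) = 0.369.
Overshoot: exp(−π·0.369/√(1−0.369²)) = 0.287, i.e. 28.7%.

%OS ≈ 28.7%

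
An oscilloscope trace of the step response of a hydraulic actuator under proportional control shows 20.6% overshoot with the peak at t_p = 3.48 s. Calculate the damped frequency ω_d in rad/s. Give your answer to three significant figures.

ω_d ≈ 0.903 rad/s

t_p = π/ω_d, so ω_d = π/3.48 = 0.903 rad/s.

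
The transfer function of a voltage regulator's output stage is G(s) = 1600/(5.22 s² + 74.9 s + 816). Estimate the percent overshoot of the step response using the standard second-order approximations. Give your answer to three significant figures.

Dividing through by 5.22: denominator becomes s² + 14.35 s + 156.3.
So ω_n = √156.3 = 12.5 rad/s and ζ = 14.35/(2·12.5) = 0.574.
%OS = 100·exp(−πζ/√(1−ζ²)) = 11.1%.

%OS ≈ 11.1%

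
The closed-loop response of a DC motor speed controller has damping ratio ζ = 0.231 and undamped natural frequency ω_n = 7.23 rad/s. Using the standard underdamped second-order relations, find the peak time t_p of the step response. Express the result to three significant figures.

The damped frequency is ω_d = ω_n√(1−ζ²) = 7.23·√(1−0.0534) = 7.03 rad/s.
Peak time t_p = π/ω_d = π/7.03 = 0.447 s.

t_p ≈ 0.447 s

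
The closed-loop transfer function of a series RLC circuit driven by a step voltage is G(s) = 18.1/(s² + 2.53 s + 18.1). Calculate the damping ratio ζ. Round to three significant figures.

ζ ≈ 0.297

Comparing the denominator to s² + 2ζω_n s + ω_n²: ω_n = √18.1 = 4.25 rad/s, and 2ζω_n = 2.53 so ζ = 2.53/(2·4.25) = 0.297.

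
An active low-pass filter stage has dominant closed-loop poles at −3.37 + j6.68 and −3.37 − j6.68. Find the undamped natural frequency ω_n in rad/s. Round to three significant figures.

The poles are at −σ ± jω_d with σ = 3.37 and ω_d = 6.68, so ω_n = √(σ²+ω_d²) = 7.48 rad/s and ζ = σ/ω_n = 0.450.

ω_n ≈ 7.48 rad/s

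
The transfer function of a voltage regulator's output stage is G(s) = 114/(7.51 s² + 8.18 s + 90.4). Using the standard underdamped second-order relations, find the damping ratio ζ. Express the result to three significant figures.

ζ ≈ 0.157

Dividing through by 7.51: denominator becomes s² + 1.089 s + 12.04.
So ω_n = √12.04 = 3.47 rad/s and ζ = 1.089/(2·3.47) = 0.157.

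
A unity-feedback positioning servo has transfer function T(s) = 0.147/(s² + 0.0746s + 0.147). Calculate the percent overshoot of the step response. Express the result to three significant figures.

%OS ≈ 73.6%

ω_n = √0.147 = 0.383 rad/s; ζ = 0.0746/(2·0.383) = 0.0973.
%OS = 100 e^{−πζ/√(1−ζ²)} with ζ = 0.0973 gives 73.6%.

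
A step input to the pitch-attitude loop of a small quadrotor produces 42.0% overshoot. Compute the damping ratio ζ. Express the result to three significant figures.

From %OS = 100·exp(−πζ/√(1−ζ²)), invert to get ζ = −ln(OS)/√(π² + ln²(OS)) with OS = 0.420.
−ln 0.420 = 0.8675, so ζ = 0.8675/√(π² + 0.7526) = 0.266.

ζ ≈ 0.266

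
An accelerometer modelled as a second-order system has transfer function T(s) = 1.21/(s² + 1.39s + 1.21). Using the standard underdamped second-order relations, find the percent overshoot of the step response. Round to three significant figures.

Matching coefficients with s² + 2ζω_n s + ω_n² gives ω_n² = 1.21 ⇒ ω_n = 1.10 rad/s, and ζ = 1.39/(2ω_n) = 0.632.
%OS = 100 e^{−πζ/√(1−ζ²)} with ζ = 0.632 gives 7.72%.

%OS ≈ 7.72%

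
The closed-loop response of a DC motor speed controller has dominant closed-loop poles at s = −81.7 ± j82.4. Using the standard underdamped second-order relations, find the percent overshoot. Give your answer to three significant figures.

%OS ≈ 4.44%

With σ = 81.7, ω_d = 82.4: ω_n = √(σ²+ω_d²) = 116 rad/s, ζ = σ/ω_n = 0.704.
%OS = 100·exp(−πζ/√(1−ζ²)) = 4.44%.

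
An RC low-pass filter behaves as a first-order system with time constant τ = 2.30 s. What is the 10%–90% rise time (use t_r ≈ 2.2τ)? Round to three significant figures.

t_r ≈ 5.06 s

t_r ≈ 2.2τ = 5.06 s.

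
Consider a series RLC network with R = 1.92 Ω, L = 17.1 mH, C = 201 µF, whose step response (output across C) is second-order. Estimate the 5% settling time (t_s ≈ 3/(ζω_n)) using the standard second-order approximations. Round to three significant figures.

t_s ≈ 0.0534 s

For a series RLC circuit (capacitor voltage as output), ω_n = 1/√(LC) = 1/√(17.1 mH · 201 µF) = 539 rad/s.
ζ = (R/2)·√(C/L) = (1.92/2)·√(201 µF/17.1 mH) = 0.104.
t_s ≈ 3/(ζω_n) = 0.0534 s.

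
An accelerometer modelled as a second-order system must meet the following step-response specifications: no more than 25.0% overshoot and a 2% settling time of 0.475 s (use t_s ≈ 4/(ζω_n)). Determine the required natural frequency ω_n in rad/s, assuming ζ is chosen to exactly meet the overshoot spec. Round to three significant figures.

Inverting the overshoot relation: ζ = |ln 0.250|/√(π² + ln²0.250) = 0.404.
From t_s ≈ 4/(ζω_n): ω_n = 4/(ζ·t_s) = 4/(0.404·0.475) = 20.9 rad/s.

ω_n ≈ 20.9 rad/s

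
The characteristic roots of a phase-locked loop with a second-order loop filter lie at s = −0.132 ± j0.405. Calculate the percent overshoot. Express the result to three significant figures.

|pole| = ω_n = √(0.132² + 0.405²) = 0.426 rad/s; ζ = cos θ = σ/ω_n = 0.310.
%OS = 100·exp(−πζ/√(1−ζ²)) = 35.9%.

%OS ≈ 35.9%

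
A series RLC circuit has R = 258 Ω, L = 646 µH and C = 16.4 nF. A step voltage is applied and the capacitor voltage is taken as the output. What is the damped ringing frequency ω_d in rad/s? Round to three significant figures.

ω_d ≈ 233000 rad/s

For a series RLC circuit (capacitor voltage as output), ω_n = 1/√(LC) = 1/√(646 µH · 16.4 nF) = 307000 rad/s.
ζ = (R/2)·√(C/L) = (258/2)·√(16.4 nF/646 µH) = 0.650.
The damped frequency ω_d = ω_n√(1−ζ²) = 233000 rad/s.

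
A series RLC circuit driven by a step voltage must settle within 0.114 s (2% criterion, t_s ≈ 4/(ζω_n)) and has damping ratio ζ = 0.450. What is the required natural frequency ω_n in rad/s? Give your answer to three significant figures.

ω_n ≈ 78.0 rad/s

Rearranging t_s ≈ 4/(ζω_n) gives ω_n = 4/(ζ·t_s) = 4/(0.450 × 0.114) = 78.0 rad/s.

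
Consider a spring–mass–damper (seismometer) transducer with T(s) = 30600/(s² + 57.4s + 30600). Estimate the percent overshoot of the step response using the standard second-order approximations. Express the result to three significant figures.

%OS ≈ 59.3%

ω_n = √30600 = 175 rad/s; ζ = 57.4/(2·175) = 0.164.
%OS = 100·exp(−πζ/√(1−ζ²)) = 59.3%.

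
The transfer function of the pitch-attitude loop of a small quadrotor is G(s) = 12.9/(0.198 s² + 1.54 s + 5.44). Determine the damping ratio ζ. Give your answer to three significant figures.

Dividing through by 0.198: denominator becomes s² + 7.778 s + 27.47.
So ω_n = √27.47 = 5.24 rad/s and ζ = 7.778/(2·5.24) = 0.742.

ζ ≈ 0.742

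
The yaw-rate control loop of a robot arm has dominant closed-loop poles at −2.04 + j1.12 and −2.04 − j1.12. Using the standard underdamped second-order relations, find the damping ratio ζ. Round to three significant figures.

|pole| = ω_n = √(2.04² + 1.12²) = 2.33 rad/s; ζ = cos θ = σ/ω_n = 0.877.

ζ ≈ 0.877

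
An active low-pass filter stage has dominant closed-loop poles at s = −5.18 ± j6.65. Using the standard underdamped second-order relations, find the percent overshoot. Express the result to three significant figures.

%OS ≈ 8.65%

The poles are at −σ ± jω_d with σ = 5.18 and ω_d = 6.65, so ω_n = √(σ²+ω_d²) = 8.43 rad/s and ζ = σ/ω_n = 0.615.
Overshoot: exp(−π·0.615/√(1−0.615²)) = 0.0865, i.e. 8.65%.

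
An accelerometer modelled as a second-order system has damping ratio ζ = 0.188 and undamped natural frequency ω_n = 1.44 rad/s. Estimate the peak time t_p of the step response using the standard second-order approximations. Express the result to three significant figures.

t_p ≈ 2.22 s

The damped frequency is ω_d = ω_n√(1−ζ²) = 1.44·√(1−0.0353) = 1.41 rad/s.
Peak time t_p = π/ω_d = π/1.41 = 2.22 s.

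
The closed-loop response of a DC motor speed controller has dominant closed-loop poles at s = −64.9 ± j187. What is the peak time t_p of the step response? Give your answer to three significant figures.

t_p ≈ 0.0168 s

t_p = π/ω_d with ω_d = 187 (the imaginary part), so t_p = 0.0168 s.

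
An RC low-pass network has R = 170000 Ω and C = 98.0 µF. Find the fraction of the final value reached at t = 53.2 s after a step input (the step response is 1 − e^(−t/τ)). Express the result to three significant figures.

τ = RC = 170000 × 98.0 µF = 16.7 s.
y(t)/y_∞ = 1 − e^(−t/τ) = 1 − e^(−53.2/16.7) = 1 − e^(−3.19) = 0.959.

y/y_∞ ≈ 0.959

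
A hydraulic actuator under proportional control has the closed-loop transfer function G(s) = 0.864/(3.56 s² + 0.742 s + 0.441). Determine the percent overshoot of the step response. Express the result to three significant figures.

%OS ≈ 37.8%

Dividing through by 3.56: denominator becomes s² + 0.2084 s + 0.1239.
So ω_n = √0.1239 = 0.352 rad/s and ζ = 0.2084/(2·0.352) = 0.296.
Overshoot: exp(−π·0.296/√(1−0.296²)) = 0.378, i.e. 37.8%.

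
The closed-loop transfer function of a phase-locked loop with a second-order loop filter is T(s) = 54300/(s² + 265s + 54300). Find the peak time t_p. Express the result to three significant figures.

t_p ≈ 0.0164 s

Comparing the denominator to s² + 2ζω_n s + ω_n²: ω_n = √54300 = 233 rad/s, and 2ζω_n = 265 so ζ = 265/(2·233) = 0.569.
ω_d = 233·√(1 − 0.569²) = 192 rad/s. Then t_p = π/ω_d = 0.0164 s.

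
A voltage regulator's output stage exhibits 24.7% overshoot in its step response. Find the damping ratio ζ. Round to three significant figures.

From %OS = 100·exp(−πζ/√(1−ζ²)), invert to get ζ = −ln(OS)/√(π² + ln²(OS)) with OS = 0.247.
−ln 0.247 = 1.398, so ζ = 1.398/√(π² + 1.955) = 0.407.

ζ ≈ 0.407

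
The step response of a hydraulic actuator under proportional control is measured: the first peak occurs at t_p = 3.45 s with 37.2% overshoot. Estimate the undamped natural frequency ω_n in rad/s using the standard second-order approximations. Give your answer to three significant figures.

ω_n ≈ 0.955 rad/s

From the overshoot, ζ = −ln(OS)/√(π²+ln²(OS)) = 0.300.
t_p = π/ω_d ⇒ ω_d = 0.911 rad/s; then ω_n = ω_d/√(1−ζ²) = 0.955 rad/s.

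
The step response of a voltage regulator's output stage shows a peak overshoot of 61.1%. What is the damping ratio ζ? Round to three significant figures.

From %OS = 100·exp(−πζ/√(1−ζ²)), invert to get ζ = −ln(OS)/√(π² + ln²(OS)) with OS = 0.611.
−ln 0.611 = 0.4927, so ζ = 0.4927/√(π² + 0.2427) = 0.155.

ζ ≈ 0.155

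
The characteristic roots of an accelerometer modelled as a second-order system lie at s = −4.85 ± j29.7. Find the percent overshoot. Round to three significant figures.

%OS ≈ 59.9%

|pole| = ω_n = √(4.85² + 29.7²) = 30.1 rad/s; ζ = cos θ = σ/ω_n = 0.161.
%OS = 100 e^{−πζ/√(1−ζ²)} with ζ = 0.161 gives 59.9%.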